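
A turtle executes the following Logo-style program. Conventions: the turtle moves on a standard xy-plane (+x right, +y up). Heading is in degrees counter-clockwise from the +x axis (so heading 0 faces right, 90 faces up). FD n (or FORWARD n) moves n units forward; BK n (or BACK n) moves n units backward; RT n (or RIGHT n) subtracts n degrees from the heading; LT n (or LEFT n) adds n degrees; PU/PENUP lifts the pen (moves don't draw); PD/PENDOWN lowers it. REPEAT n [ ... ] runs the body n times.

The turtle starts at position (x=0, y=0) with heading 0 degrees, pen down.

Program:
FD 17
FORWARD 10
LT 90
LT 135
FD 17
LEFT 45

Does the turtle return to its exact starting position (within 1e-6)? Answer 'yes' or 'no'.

Answer: no

Derivation:
Executing turtle program step by step:
Start: pos=(0,0), heading=0, pen down
FD 17: (0,0) -> (17,0) [heading=0, draw]
FD 10: (17,0) -> (27,0) [heading=0, draw]
LT 90: heading 0 -> 90
LT 135: heading 90 -> 225
FD 17: (27,0) -> (14.979,-12.021) [heading=225, draw]
LT 45: heading 225 -> 270
Final: pos=(14.979,-12.021), heading=270, 3 segment(s) drawn

Start position: (0, 0)
Final position: (14.979, -12.021)
Distance = 19.206; >= 1e-6 -> NOT closed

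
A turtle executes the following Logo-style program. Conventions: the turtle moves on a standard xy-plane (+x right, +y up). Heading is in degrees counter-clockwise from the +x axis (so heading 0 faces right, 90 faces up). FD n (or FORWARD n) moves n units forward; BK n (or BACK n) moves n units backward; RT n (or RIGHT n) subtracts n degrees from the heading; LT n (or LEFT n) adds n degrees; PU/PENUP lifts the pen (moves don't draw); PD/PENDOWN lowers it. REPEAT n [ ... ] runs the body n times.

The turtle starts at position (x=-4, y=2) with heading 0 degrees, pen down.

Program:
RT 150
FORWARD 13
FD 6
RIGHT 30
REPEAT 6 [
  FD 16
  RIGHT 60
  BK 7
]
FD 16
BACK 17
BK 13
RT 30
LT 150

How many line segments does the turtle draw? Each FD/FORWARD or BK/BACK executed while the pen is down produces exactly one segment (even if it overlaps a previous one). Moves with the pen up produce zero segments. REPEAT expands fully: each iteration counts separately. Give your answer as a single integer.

Executing turtle program step by step:
Start: pos=(-4,2), heading=0, pen down
RT 150: heading 0 -> 210
FD 13: (-4,2) -> (-15.258,-4.5) [heading=210, draw]
FD 6: (-15.258,-4.5) -> (-20.454,-7.5) [heading=210, draw]
RT 30: heading 210 -> 180
REPEAT 6 [
  -- iteration 1/6 --
  FD 16: (-20.454,-7.5) -> (-36.454,-7.5) [heading=180, draw]
  RT 60: heading 180 -> 120
  BK 7: (-36.454,-7.5) -> (-32.954,-13.562) [heading=120, draw]
  -- iteration 2/6 --
  FD 16: (-32.954,-13.562) -> (-40.954,0.294) [heading=120, draw]
  RT 60: heading 120 -> 60
  BK 7: (-40.954,0.294) -> (-44.454,-5.768) [heading=60, draw]
  -- iteration 3/6 --
  FD 16: (-44.454,-5.768) -> (-36.454,8.088) [heading=60, draw]
  RT 60: heading 60 -> 0
  BK 7: (-36.454,8.088) -> (-43.454,8.088) [heading=0, draw]
  -- iteration 4/6 --
  FD 16: (-43.454,8.088) -> (-27.454,8.088) [heading=0, draw]
  RT 60: heading 0 -> 300
  BK 7: (-27.454,8.088) -> (-30.954,14.151) [heading=300, draw]
  -- iteration 5/6 --
  FD 16: (-30.954,14.151) -> (-22.954,0.294) [heading=300, draw]
  RT 60: heading 300 -> 240
  BK 7: (-22.954,0.294) -> (-19.454,6.356) [heading=240, draw]
  -- iteration 6/6 --
  FD 16: (-19.454,6.356) -> (-27.454,-7.5) [heading=240, draw]
  RT 60: heading 240 -> 180
  BK 7: (-27.454,-7.5) -> (-20.454,-7.5) [heading=180, draw]
]
FD 16: (-20.454,-7.5) -> (-36.454,-7.5) [heading=180, draw]
BK 17: (-36.454,-7.5) -> (-19.454,-7.5) [heading=180, draw]
BK 13: (-19.454,-7.5) -> (-6.454,-7.5) [heading=180, draw]
RT 30: heading 180 -> 150
LT 150: heading 150 -> 300
Final: pos=(-6.454,-7.5), heading=300, 17 segment(s) drawn
Segments drawn: 17

Answer: 17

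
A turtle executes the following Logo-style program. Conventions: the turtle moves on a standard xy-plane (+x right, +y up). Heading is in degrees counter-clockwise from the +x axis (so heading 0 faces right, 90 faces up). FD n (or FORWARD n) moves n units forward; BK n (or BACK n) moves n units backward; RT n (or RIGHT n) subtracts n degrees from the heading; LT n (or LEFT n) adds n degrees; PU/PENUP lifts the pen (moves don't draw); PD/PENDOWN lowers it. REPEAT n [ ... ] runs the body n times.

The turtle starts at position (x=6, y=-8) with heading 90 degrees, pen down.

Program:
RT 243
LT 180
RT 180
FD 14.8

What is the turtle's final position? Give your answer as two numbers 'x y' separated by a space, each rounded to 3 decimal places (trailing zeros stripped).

Executing turtle program step by step:
Start: pos=(6,-8), heading=90, pen down
RT 243: heading 90 -> 207
LT 180: heading 207 -> 27
RT 180: heading 27 -> 207
FD 14.8: (6,-8) -> (-7.187,-14.719) [heading=207, draw]
Final: pos=(-7.187,-14.719), heading=207, 1 segment(s) drawn

Answer: -7.187 -14.719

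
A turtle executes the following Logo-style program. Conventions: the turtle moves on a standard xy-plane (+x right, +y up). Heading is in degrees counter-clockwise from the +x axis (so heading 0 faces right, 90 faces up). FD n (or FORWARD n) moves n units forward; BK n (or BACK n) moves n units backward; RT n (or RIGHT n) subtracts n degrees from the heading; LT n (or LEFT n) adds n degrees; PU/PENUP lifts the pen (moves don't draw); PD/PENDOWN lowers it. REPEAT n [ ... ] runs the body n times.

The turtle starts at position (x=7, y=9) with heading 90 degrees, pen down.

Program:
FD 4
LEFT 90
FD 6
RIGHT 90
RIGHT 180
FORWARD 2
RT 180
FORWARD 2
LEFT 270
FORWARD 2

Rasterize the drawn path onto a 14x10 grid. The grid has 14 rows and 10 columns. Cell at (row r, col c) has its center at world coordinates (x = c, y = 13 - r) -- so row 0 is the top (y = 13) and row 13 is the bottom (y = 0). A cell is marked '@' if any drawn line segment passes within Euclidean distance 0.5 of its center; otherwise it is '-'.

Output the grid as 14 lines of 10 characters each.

Answer: -@@@@@@@--
-@-----@--
-@-----@--
-------@--
-------@--
----------
----------
----------
----------
----------
----------
----------
----------
----------

Derivation:
Segment 0: (7,9) -> (7,13)
Segment 1: (7,13) -> (1,13)
Segment 2: (1,13) -> (1,11)
Segment 3: (1,11) -> (1,13)
Segment 4: (1,13) -> (3,13)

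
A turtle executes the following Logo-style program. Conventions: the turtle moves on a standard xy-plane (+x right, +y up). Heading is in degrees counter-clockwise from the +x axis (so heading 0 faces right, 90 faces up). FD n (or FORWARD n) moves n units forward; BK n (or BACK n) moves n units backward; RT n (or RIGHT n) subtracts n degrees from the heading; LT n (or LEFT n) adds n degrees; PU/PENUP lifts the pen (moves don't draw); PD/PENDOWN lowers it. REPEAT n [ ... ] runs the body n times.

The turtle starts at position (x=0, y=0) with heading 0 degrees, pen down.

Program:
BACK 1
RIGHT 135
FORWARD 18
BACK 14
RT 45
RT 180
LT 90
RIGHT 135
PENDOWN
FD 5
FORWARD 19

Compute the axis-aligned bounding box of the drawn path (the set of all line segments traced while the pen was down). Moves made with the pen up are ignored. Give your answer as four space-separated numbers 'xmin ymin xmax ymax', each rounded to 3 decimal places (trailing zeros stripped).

Executing turtle program step by step:
Start: pos=(0,0), heading=0, pen down
BK 1: (0,0) -> (-1,0) [heading=0, draw]
RT 135: heading 0 -> 225
FD 18: (-1,0) -> (-13.728,-12.728) [heading=225, draw]
BK 14: (-13.728,-12.728) -> (-3.828,-2.828) [heading=225, draw]
RT 45: heading 225 -> 180
RT 180: heading 180 -> 0
LT 90: heading 0 -> 90
RT 135: heading 90 -> 315
PD: pen down
FD 5: (-3.828,-2.828) -> (-0.293,-6.364) [heading=315, draw]
FD 19: (-0.293,-6.364) -> (13.142,-19.799) [heading=315, draw]
Final: pos=(13.142,-19.799), heading=315, 5 segment(s) drawn

Segment endpoints: x in {-13.728, -3.828, -1, -0.293, 0, 13.142}, y in {-19.799, -12.728, -6.364, -2.828, 0}
xmin=-13.728, ymin=-19.799, xmax=13.142, ymax=0

Answer: -13.728 -19.799 13.142 0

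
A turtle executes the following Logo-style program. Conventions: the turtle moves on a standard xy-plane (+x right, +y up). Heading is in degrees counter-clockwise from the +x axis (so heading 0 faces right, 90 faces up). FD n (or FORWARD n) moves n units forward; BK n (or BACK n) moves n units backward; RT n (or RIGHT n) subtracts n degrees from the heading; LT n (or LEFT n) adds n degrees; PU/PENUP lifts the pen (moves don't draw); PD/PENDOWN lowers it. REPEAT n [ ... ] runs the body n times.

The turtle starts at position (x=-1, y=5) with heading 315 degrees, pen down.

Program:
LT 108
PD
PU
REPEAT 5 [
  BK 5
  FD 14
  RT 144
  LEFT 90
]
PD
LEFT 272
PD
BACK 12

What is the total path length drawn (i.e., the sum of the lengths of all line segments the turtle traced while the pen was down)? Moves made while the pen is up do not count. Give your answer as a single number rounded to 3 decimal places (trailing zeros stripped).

Answer: 12

Derivation:
Executing turtle program step by step:
Start: pos=(-1,5), heading=315, pen down
LT 108: heading 315 -> 63
PD: pen down
PU: pen up
REPEAT 5 [
  -- iteration 1/5 --
  BK 5: (-1,5) -> (-3.27,0.545) [heading=63, move]
  FD 14: (-3.27,0.545) -> (3.086,13.019) [heading=63, move]
  RT 144: heading 63 -> 279
  LT 90: heading 279 -> 9
  -- iteration 2/5 --
  BK 5: (3.086,13.019) -> (-1.853,12.237) [heading=9, move]
  FD 14: (-1.853,12.237) -> (11.975,14.427) [heading=9, move]
  RT 144: heading 9 -> 225
  LT 90: heading 225 -> 315
  -- iteration 3/5 --
  BK 5: (11.975,14.427) -> (8.44,17.963) [heading=315, move]
  FD 14: (8.44,17.963) -> (18.339,8.063) [heading=315, move]
  RT 144: heading 315 -> 171
  LT 90: heading 171 -> 261
  -- iteration 4/5 --
  BK 5: (18.339,8.063) -> (19.121,13.001) [heading=261, move]
  FD 14: (19.121,13.001) -> (16.931,-0.826) [heading=261, move]
  RT 144: heading 261 -> 117
  LT 90: heading 117 -> 207
  -- iteration 5/5 --
  BK 5: (16.931,-0.826) -> (21.386,1.444) [heading=207, move]
  FD 14: (21.386,1.444) -> (8.912,-4.912) [heading=207, move]
  RT 144: heading 207 -> 63
  LT 90: heading 63 -> 153
]
PD: pen down
LT 272: heading 153 -> 65
PD: pen down
BK 12: (8.912,-4.912) -> (3.841,-15.788) [heading=65, draw]
Final: pos=(3.841,-15.788), heading=65, 1 segment(s) drawn

Segment lengths:
  seg 1: (8.912,-4.912) -> (3.841,-15.788), length = 12
Total = 12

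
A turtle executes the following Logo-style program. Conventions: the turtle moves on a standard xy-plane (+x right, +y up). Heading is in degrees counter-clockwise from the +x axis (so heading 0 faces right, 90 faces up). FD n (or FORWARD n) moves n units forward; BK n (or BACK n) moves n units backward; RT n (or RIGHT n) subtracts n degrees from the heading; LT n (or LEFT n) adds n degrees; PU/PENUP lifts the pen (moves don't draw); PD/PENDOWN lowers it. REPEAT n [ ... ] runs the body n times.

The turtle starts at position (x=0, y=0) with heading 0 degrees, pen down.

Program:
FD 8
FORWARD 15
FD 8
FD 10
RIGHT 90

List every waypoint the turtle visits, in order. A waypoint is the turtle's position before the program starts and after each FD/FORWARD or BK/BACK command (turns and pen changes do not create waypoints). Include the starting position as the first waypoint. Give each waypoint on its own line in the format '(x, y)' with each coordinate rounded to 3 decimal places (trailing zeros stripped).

Executing turtle program step by step:
Start: pos=(0,0), heading=0, pen down
FD 8: (0,0) -> (8,0) [heading=0, draw]
FD 15: (8,0) -> (23,0) [heading=0, draw]
FD 8: (23,0) -> (31,0) [heading=0, draw]
FD 10: (31,0) -> (41,0) [heading=0, draw]
RT 90: heading 0 -> 270
Final: pos=(41,0), heading=270, 4 segment(s) drawn
Waypoints (5 total):
(0, 0)
(8, 0)
(23, 0)
(31, 0)
(41, 0)

Answer: (0, 0)
(8, 0)
(23, 0)
(31, 0)
(41, 0)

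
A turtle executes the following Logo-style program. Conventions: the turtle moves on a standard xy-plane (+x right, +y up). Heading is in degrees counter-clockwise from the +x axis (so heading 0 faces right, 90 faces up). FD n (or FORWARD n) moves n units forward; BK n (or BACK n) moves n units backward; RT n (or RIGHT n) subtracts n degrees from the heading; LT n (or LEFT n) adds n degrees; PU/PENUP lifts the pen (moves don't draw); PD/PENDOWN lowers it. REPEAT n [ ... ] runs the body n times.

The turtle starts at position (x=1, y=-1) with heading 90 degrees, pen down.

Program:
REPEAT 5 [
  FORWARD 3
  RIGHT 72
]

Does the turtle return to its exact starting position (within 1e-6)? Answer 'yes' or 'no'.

Answer: yes

Derivation:
Executing turtle program step by step:
Start: pos=(1,-1), heading=90, pen down
REPEAT 5 [
  -- iteration 1/5 --
  FD 3: (1,-1) -> (1,2) [heading=90, draw]
  RT 72: heading 90 -> 18
  -- iteration 2/5 --
  FD 3: (1,2) -> (3.853,2.927) [heading=18, draw]
  RT 72: heading 18 -> 306
  -- iteration 3/5 --
  FD 3: (3.853,2.927) -> (5.617,0.5) [heading=306, draw]
  RT 72: heading 306 -> 234
  -- iteration 4/5 --
  FD 3: (5.617,0.5) -> (3.853,-1.927) [heading=234, draw]
  RT 72: heading 234 -> 162
  -- iteration 5/5 --
  FD 3: (3.853,-1.927) -> (1,-1) [heading=162, draw]
  RT 72: heading 162 -> 90
]
Final: pos=(1,-1), heading=90, 5 segment(s) drawn

Start position: (1, -1)
Final position: (1, -1)
Distance = 0; < 1e-6 -> CLOSED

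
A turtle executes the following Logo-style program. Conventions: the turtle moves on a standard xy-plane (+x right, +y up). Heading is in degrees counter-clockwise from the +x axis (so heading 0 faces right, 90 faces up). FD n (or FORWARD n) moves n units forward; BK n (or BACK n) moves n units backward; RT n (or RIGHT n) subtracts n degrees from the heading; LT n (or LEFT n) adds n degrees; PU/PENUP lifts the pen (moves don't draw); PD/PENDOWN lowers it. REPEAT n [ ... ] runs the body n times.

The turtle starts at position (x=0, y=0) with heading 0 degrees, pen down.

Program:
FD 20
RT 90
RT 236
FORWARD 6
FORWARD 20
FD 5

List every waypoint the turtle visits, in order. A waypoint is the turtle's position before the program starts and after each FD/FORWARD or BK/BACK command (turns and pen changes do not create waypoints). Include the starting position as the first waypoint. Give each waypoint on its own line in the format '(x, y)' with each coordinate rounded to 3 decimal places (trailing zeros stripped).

Answer: (0, 0)
(20, 0)
(24.974, 3.355)
(41.555, 14.539)
(45.7, 17.335)

Derivation:
Executing turtle program step by step:
Start: pos=(0,0), heading=0, pen down
FD 20: (0,0) -> (20,0) [heading=0, draw]
RT 90: heading 0 -> 270
RT 236: heading 270 -> 34
FD 6: (20,0) -> (24.974,3.355) [heading=34, draw]
FD 20: (24.974,3.355) -> (41.555,14.539) [heading=34, draw]
FD 5: (41.555,14.539) -> (45.7,17.335) [heading=34, draw]
Final: pos=(45.7,17.335), heading=34, 4 segment(s) drawn
Waypoints (5 total):
(0, 0)
(20, 0)
(24.974, 3.355)
(41.555, 14.539)
(45.7, 17.335)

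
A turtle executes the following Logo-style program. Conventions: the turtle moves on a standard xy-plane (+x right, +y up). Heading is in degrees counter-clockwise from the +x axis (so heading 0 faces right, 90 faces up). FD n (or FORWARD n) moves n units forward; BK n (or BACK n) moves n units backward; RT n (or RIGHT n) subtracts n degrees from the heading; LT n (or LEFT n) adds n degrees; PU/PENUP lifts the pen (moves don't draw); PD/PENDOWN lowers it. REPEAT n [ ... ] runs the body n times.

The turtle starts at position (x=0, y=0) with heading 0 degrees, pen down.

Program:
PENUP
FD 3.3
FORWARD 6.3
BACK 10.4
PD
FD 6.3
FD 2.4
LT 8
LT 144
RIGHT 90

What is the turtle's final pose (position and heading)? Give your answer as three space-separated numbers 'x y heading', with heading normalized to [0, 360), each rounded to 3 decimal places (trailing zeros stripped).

Answer: 7.9 0 62

Derivation:
Executing turtle program step by step:
Start: pos=(0,0), heading=0, pen down
PU: pen up
FD 3.3: (0,0) -> (3.3,0) [heading=0, move]
FD 6.3: (3.3,0) -> (9.6,0) [heading=0, move]
BK 10.4: (9.6,0) -> (-0.8,0) [heading=0, move]
PD: pen down
FD 6.3: (-0.8,0) -> (5.5,0) [heading=0, draw]
FD 2.4: (5.5,0) -> (7.9,0) [heading=0, draw]
LT 8: heading 0 -> 8
LT 144: heading 8 -> 152
RT 90: heading 152 -> 62
Final: pos=(7.9,0), heading=62, 2 segment(s) drawn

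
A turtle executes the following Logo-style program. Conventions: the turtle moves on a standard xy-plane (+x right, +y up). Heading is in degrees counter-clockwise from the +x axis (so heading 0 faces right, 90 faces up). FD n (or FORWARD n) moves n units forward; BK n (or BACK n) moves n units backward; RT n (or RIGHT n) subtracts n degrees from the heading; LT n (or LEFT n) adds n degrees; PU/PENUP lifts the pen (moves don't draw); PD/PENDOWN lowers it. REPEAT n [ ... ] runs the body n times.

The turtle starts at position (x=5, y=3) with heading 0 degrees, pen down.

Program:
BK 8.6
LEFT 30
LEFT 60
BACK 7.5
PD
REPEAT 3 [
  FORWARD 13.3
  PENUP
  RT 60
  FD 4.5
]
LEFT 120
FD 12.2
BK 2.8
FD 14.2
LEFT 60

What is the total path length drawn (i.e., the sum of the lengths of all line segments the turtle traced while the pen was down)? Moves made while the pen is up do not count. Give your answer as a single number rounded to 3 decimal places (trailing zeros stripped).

Executing turtle program step by step:
Start: pos=(5,3), heading=0, pen down
BK 8.6: (5,3) -> (-3.6,3) [heading=0, draw]
LT 30: heading 0 -> 30
LT 60: heading 30 -> 90
BK 7.5: (-3.6,3) -> (-3.6,-4.5) [heading=90, draw]
PD: pen down
REPEAT 3 [
  -- iteration 1/3 --
  FD 13.3: (-3.6,-4.5) -> (-3.6,8.8) [heading=90, draw]
  PU: pen up
  RT 60: heading 90 -> 30
  FD 4.5: (-3.6,8.8) -> (0.297,11.05) [heading=30, move]
  -- iteration 2/3 --
  FD 13.3: (0.297,11.05) -> (11.815,17.7) [heading=30, move]
  PU: pen up
  RT 60: heading 30 -> 330
  FD 4.5: (11.815,17.7) -> (15.712,15.45) [heading=330, move]
  -- iteration 3/3 --
  FD 13.3: (15.712,15.45) -> (27.231,8.8) [heading=330, move]
  PU: pen up
  RT 60: heading 330 -> 270
  FD 4.5: (27.231,8.8) -> (27.231,4.3) [heading=270, move]
]
LT 120: heading 270 -> 30
FD 12.2: (27.231,4.3) -> (37.796,10.4) [heading=30, move]
BK 2.8: (37.796,10.4) -> (35.371,9) [heading=30, move]
FD 14.2: (35.371,9) -> (47.669,16.1) [heading=30, move]
LT 60: heading 30 -> 90
Final: pos=(47.669,16.1), heading=90, 3 segment(s) drawn

Segment lengths:
  seg 1: (5,3) -> (-3.6,3), length = 8.6
  seg 2: (-3.6,3) -> (-3.6,-4.5), length = 7.5
  seg 3: (-3.6,-4.5) -> (-3.6,8.8), length = 13.3
Total = 29.4

Answer: 29.4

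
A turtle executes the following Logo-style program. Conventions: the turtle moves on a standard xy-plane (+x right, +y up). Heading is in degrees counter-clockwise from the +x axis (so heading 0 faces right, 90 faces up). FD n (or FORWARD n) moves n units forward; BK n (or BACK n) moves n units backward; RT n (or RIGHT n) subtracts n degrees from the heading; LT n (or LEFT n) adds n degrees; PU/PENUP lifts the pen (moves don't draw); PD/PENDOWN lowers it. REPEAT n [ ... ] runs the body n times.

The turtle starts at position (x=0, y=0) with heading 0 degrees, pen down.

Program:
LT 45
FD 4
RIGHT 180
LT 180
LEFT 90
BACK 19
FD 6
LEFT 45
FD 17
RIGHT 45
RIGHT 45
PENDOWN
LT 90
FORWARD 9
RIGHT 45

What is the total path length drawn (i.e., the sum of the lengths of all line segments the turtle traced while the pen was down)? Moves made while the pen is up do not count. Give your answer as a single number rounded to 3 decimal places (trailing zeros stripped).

Executing turtle program step by step:
Start: pos=(0,0), heading=0, pen down
LT 45: heading 0 -> 45
FD 4: (0,0) -> (2.828,2.828) [heading=45, draw]
RT 180: heading 45 -> 225
LT 180: heading 225 -> 45
LT 90: heading 45 -> 135
BK 19: (2.828,2.828) -> (16.263,-10.607) [heading=135, draw]
FD 6: (16.263,-10.607) -> (12.021,-6.364) [heading=135, draw]
LT 45: heading 135 -> 180
FD 17: (12.021,-6.364) -> (-4.979,-6.364) [heading=180, draw]
RT 45: heading 180 -> 135
RT 45: heading 135 -> 90
PD: pen down
LT 90: heading 90 -> 180
FD 9: (-4.979,-6.364) -> (-13.979,-6.364) [heading=180, draw]
RT 45: heading 180 -> 135
Final: pos=(-13.979,-6.364), heading=135, 5 segment(s) drawn

Segment lengths:
  seg 1: (0,0) -> (2.828,2.828), length = 4
  seg 2: (2.828,2.828) -> (16.263,-10.607), length = 19
  seg 3: (16.263,-10.607) -> (12.021,-6.364), length = 6
  seg 4: (12.021,-6.364) -> (-4.979,-6.364), length = 17
  seg 5: (-4.979,-6.364) -> (-13.979,-6.364), length = 9
Total = 55

Answer: 55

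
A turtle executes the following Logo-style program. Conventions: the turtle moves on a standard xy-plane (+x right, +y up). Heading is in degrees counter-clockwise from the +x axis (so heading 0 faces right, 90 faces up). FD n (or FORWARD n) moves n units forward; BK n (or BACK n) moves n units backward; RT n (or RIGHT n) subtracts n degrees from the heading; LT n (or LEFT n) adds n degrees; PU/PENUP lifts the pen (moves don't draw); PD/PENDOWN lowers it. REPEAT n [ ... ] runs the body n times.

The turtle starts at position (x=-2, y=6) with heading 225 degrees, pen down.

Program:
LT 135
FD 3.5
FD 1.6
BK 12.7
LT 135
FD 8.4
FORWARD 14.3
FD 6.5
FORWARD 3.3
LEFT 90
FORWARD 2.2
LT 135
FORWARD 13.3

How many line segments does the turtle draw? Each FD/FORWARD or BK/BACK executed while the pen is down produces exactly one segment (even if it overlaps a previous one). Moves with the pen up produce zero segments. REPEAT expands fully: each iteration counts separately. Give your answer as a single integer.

Answer: 9

Derivation:
Executing turtle program step by step:
Start: pos=(-2,6), heading=225, pen down
LT 135: heading 225 -> 0
FD 3.5: (-2,6) -> (1.5,6) [heading=0, draw]
FD 1.6: (1.5,6) -> (3.1,6) [heading=0, draw]
BK 12.7: (3.1,6) -> (-9.6,6) [heading=0, draw]
LT 135: heading 0 -> 135
FD 8.4: (-9.6,6) -> (-15.54,11.94) [heading=135, draw]
FD 14.3: (-15.54,11.94) -> (-25.651,22.051) [heading=135, draw]
FD 6.5: (-25.651,22.051) -> (-30.248,26.648) [heading=135, draw]
FD 3.3: (-30.248,26.648) -> (-32.581,28.981) [heading=135, draw]
LT 90: heading 135 -> 225
FD 2.2: (-32.581,28.981) -> (-34.137,27.425) [heading=225, draw]
LT 135: heading 225 -> 0
FD 13.3: (-34.137,27.425) -> (-20.837,27.425) [heading=0, draw]
Final: pos=(-20.837,27.425), heading=0, 9 segment(s) drawn
Segments drawn: 9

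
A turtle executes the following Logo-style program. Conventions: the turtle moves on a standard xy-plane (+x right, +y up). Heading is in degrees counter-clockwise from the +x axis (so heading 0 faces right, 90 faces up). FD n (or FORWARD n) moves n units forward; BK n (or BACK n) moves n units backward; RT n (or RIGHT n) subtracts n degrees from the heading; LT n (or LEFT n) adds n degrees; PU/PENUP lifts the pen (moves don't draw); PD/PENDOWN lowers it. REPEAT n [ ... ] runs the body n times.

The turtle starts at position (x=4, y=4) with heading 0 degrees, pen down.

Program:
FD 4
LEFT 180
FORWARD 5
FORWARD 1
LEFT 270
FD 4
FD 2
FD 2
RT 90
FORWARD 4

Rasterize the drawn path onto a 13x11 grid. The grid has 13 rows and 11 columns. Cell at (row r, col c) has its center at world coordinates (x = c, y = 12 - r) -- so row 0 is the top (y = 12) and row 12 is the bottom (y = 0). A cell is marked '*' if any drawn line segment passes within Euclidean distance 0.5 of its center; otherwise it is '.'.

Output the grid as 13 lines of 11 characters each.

Segment 0: (4,4) -> (8,4)
Segment 1: (8,4) -> (3,4)
Segment 2: (3,4) -> (2,4)
Segment 3: (2,4) -> (2,8)
Segment 4: (2,8) -> (2,10)
Segment 5: (2,10) -> (2,12)
Segment 6: (2,12) -> (6,12)

Answer: ..*****....
..*........
..*........
..*........
..*........
..*........
..*........
..*........
..*******..
...........
...........
...........
...........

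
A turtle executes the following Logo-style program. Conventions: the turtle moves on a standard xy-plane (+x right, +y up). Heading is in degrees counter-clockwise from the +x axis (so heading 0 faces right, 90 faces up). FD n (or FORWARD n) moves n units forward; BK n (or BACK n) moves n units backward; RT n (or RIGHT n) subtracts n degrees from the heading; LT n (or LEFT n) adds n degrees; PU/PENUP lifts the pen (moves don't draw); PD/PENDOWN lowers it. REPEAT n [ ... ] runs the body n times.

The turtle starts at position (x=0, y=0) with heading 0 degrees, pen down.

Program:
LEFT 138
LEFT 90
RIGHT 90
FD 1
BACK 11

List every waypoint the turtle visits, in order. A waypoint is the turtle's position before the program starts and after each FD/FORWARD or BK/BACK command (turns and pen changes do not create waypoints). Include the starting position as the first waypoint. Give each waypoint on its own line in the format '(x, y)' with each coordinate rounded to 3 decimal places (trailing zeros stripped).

Answer: (0, 0)
(-0.743, 0.669)
(7.431, -6.691)

Derivation:
Executing turtle program step by step:
Start: pos=(0,0), heading=0, pen down
LT 138: heading 0 -> 138
LT 90: heading 138 -> 228
RT 90: heading 228 -> 138
FD 1: (0,0) -> (-0.743,0.669) [heading=138, draw]
BK 11: (-0.743,0.669) -> (7.431,-6.691) [heading=138, draw]
Final: pos=(7.431,-6.691), heading=138, 2 segment(s) drawn
Waypoints (3 total):
(0, 0)
(-0.743, 0.669)
(7.431, -6.691)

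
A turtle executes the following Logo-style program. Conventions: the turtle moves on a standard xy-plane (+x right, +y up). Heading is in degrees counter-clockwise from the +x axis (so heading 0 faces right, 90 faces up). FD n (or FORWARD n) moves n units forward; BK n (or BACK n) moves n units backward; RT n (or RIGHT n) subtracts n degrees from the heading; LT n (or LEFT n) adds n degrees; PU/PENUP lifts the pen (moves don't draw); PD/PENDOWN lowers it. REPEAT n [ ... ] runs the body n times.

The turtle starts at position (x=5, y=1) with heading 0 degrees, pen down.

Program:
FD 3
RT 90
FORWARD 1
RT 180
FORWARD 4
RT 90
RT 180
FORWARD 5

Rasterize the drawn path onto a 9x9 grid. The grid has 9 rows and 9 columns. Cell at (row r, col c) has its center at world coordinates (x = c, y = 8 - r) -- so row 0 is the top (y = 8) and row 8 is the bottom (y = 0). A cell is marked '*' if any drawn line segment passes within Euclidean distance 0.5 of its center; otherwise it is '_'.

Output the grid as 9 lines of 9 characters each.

Segment 0: (5,1) -> (8,1)
Segment 1: (8,1) -> (8,0)
Segment 2: (8,0) -> (8,4)
Segment 3: (8,4) -> (3,4)

Answer: _________
_________
_________
_________
___******
________*
________*
_____****
________*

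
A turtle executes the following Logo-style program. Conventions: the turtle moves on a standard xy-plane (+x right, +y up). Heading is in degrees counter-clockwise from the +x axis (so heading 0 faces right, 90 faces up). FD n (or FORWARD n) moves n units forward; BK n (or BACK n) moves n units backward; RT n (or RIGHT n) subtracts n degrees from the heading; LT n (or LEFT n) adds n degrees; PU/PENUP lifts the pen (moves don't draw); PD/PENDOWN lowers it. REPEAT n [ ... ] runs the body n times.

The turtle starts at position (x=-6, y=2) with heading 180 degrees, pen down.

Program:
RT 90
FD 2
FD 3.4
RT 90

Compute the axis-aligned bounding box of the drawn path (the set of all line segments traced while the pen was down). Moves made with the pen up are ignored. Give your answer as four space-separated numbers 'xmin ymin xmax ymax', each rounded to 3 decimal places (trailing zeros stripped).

Answer: -6 2 -6 7.4

Derivation:
Executing turtle program step by step:
Start: pos=(-6,2), heading=180, pen down
RT 90: heading 180 -> 90
FD 2: (-6,2) -> (-6,4) [heading=90, draw]
FD 3.4: (-6,4) -> (-6,7.4) [heading=90, draw]
RT 90: heading 90 -> 0
Final: pos=(-6,7.4), heading=0, 2 segment(s) drawn

Segment endpoints: x in {-6}, y in {2, 4, 7.4}
xmin=-6, ymin=2, xmax=-6, ymax=7.4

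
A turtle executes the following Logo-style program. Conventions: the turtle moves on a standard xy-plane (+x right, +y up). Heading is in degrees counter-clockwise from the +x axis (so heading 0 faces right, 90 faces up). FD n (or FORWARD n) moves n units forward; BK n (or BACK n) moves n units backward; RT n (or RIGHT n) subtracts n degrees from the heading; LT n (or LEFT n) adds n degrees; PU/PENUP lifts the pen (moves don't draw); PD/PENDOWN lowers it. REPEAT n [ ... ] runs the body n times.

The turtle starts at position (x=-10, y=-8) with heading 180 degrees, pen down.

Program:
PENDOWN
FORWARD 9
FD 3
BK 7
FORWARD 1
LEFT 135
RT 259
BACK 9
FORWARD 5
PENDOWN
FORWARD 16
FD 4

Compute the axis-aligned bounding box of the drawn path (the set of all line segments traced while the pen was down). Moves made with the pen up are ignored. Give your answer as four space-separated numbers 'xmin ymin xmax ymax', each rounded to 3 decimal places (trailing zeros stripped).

Answer: -22 -15.461 -7.053 5.265

Derivation:
Executing turtle program step by step:
Start: pos=(-10,-8), heading=180, pen down
PD: pen down
FD 9: (-10,-8) -> (-19,-8) [heading=180, draw]
FD 3: (-19,-8) -> (-22,-8) [heading=180, draw]
BK 7: (-22,-8) -> (-15,-8) [heading=180, draw]
FD 1: (-15,-8) -> (-16,-8) [heading=180, draw]
LT 135: heading 180 -> 315
RT 259: heading 315 -> 56
BK 9: (-16,-8) -> (-21.033,-15.461) [heading=56, draw]
FD 5: (-21.033,-15.461) -> (-18.237,-11.316) [heading=56, draw]
PD: pen down
FD 16: (-18.237,-11.316) -> (-9.29,1.948) [heading=56, draw]
FD 4: (-9.29,1.948) -> (-7.053,5.265) [heading=56, draw]
Final: pos=(-7.053,5.265), heading=56, 8 segment(s) drawn

Segment endpoints: x in {-22, -21.033, -19, -18.237, -16, -15, -10, -9.29, -7.053}, y in {-15.461, -11.316, -8, -8, 1.948, 5.265}
xmin=-22, ymin=-15.461, xmax=-7.053, ymax=5.265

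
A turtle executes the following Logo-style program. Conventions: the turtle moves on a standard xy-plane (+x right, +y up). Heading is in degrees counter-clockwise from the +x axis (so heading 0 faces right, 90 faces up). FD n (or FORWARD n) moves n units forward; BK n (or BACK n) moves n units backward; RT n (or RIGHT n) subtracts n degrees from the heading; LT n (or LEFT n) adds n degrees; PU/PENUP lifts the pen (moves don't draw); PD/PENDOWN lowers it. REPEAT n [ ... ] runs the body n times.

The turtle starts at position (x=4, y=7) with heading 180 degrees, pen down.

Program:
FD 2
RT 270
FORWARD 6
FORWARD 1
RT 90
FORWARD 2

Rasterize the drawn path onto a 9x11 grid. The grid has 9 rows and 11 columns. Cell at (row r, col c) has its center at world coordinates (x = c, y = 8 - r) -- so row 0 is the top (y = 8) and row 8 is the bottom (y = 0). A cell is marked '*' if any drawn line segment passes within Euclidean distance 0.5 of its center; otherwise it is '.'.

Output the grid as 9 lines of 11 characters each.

Segment 0: (4,7) -> (2,7)
Segment 1: (2,7) -> (2,1)
Segment 2: (2,1) -> (2,0)
Segment 3: (2,0) -> (0,-0)

Answer: ...........
..***......
..*........
..*........
..*........
..*........
..*........
..*........
***........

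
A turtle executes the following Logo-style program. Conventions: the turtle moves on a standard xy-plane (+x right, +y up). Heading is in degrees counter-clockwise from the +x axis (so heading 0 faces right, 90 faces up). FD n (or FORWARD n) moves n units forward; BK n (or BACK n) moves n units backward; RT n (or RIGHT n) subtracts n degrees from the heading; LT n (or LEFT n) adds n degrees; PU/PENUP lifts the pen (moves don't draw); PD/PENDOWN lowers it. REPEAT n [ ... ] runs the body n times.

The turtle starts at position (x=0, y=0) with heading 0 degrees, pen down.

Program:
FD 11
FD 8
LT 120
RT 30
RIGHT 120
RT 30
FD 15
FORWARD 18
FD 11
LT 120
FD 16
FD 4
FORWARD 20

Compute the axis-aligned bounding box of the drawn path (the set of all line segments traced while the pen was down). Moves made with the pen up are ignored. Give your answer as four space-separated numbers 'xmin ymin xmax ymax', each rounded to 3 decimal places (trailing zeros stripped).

Answer: 0 -38.105 61 0

Derivation:
Executing turtle program step by step:
Start: pos=(0,0), heading=0, pen down
FD 11: (0,0) -> (11,0) [heading=0, draw]
FD 8: (11,0) -> (19,0) [heading=0, draw]
LT 120: heading 0 -> 120
RT 30: heading 120 -> 90
RT 120: heading 90 -> 330
RT 30: heading 330 -> 300
FD 15: (19,0) -> (26.5,-12.99) [heading=300, draw]
FD 18: (26.5,-12.99) -> (35.5,-28.579) [heading=300, draw]
FD 11: (35.5,-28.579) -> (41,-38.105) [heading=300, draw]
LT 120: heading 300 -> 60
FD 16: (41,-38.105) -> (49,-24.249) [heading=60, draw]
FD 4: (49,-24.249) -> (51,-20.785) [heading=60, draw]
FD 20: (51,-20.785) -> (61,-3.464) [heading=60, draw]
Final: pos=(61,-3.464), heading=60, 8 segment(s) drawn

Segment endpoints: x in {0, 11, 19, 26.5, 35.5, 41, 49, 51, 61}, y in {-38.105, -28.579, -24.249, -20.785, -12.99, -3.464, 0}
xmin=0, ymin=-38.105, xmax=61, ymax=0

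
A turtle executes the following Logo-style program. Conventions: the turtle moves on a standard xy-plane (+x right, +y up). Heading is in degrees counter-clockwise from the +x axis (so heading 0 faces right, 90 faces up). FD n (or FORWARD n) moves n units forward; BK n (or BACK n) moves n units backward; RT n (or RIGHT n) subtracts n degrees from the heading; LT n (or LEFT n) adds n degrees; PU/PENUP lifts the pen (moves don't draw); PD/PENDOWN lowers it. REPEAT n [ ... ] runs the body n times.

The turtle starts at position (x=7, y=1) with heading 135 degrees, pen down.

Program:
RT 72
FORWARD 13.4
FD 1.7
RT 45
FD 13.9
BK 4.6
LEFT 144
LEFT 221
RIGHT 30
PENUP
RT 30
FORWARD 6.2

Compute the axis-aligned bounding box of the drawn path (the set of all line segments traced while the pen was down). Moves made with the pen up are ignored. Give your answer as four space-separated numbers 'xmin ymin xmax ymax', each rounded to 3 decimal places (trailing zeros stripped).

Executing turtle program step by step:
Start: pos=(7,1), heading=135, pen down
RT 72: heading 135 -> 63
FD 13.4: (7,1) -> (13.083,12.939) [heading=63, draw]
FD 1.7: (13.083,12.939) -> (13.855,14.454) [heading=63, draw]
RT 45: heading 63 -> 18
FD 13.9: (13.855,14.454) -> (27.075,18.75) [heading=18, draw]
BK 4.6: (27.075,18.75) -> (22.7,17.328) [heading=18, draw]
LT 144: heading 18 -> 162
LT 221: heading 162 -> 23
RT 30: heading 23 -> 353
PU: pen up
RT 30: heading 353 -> 323
FD 6.2: (22.7,17.328) -> (27.652,13.597) [heading=323, move]
Final: pos=(27.652,13.597), heading=323, 4 segment(s) drawn

Segment endpoints: x in {7, 13.083, 13.855, 22.7, 27.075}, y in {1, 12.939, 14.454, 17.328, 18.75}
xmin=7, ymin=1, xmax=27.075, ymax=18.75

Answer: 7 1 27.075 18.75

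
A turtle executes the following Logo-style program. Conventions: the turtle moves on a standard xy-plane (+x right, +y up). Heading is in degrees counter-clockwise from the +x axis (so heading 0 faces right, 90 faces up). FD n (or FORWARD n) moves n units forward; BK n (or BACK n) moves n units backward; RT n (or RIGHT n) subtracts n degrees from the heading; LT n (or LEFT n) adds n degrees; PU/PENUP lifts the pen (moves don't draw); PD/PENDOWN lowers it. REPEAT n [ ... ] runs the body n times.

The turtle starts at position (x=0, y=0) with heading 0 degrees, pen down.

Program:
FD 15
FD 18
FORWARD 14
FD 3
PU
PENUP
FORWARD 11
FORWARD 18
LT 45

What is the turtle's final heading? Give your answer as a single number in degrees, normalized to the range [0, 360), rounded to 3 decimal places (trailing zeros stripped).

Answer: 45

Derivation:
Executing turtle program step by step:
Start: pos=(0,0), heading=0, pen down
FD 15: (0,0) -> (15,0) [heading=0, draw]
FD 18: (15,0) -> (33,0) [heading=0, draw]
FD 14: (33,0) -> (47,0) [heading=0, draw]
FD 3: (47,0) -> (50,0) [heading=0, draw]
PU: pen up
PU: pen up
FD 11: (50,0) -> (61,0) [heading=0, move]
FD 18: (61,0) -> (79,0) [heading=0, move]
LT 45: heading 0 -> 45
Final: pos=(79,0), heading=45, 4 segment(s) drawn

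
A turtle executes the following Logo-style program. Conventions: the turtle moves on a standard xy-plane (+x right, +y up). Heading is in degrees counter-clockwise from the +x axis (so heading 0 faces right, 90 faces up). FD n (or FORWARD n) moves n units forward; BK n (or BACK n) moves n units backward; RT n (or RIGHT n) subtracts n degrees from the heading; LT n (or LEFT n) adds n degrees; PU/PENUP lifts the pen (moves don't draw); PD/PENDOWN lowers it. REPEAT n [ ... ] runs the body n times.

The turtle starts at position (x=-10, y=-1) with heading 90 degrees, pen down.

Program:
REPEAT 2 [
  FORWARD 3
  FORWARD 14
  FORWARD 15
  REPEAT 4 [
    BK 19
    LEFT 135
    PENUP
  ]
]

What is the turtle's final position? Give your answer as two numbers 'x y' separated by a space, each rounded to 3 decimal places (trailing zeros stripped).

Answer: -10 -1

Derivation:
Executing turtle program step by step:
Start: pos=(-10,-1), heading=90, pen down
REPEAT 2 [
  -- iteration 1/2 --
  FD 3: (-10,-1) -> (-10,2) [heading=90, draw]
  FD 14: (-10,2) -> (-10,16) [heading=90, draw]
  FD 15: (-10,16) -> (-10,31) [heading=90, draw]
  REPEAT 4 [
    -- iteration 1/4 --
    BK 19: (-10,31) -> (-10,12) [heading=90, draw]
    LT 135: heading 90 -> 225
    PU: pen up
    -- iteration 2/4 --
    BK 19: (-10,12) -> (3.435,25.435) [heading=225, move]
    LT 135: heading 225 -> 0
    PU: pen up
    -- iteration 3/4 --
    BK 19: (3.435,25.435) -> (-15.565,25.435) [heading=0, move]
    LT 135: heading 0 -> 135
    PU: pen up
    -- iteration 4/4 --
    BK 19: (-15.565,25.435) -> (-2.13,12) [heading=135, move]
    LT 135: heading 135 -> 270
    PU: pen up
  ]
  -- iteration 2/2 --
  FD 3: (-2.13,12) -> (-2.13,9) [heading=270, move]
  FD 14: (-2.13,9) -> (-2.13,-5) [heading=270, move]
  FD 15: (-2.13,-5) -> (-2.13,-20) [heading=270, move]
  REPEAT 4 [
    -- iteration 1/4 --
    BK 19: (-2.13,-20) -> (-2.13,-1) [heading=270, move]
    LT 135: heading 270 -> 45
    PU: pen up
    -- iteration 2/4 --
    BK 19: (-2.13,-1) -> (-15.565,-14.435) [heading=45, move]
    LT 135: heading 45 -> 180
    PU: pen up
    -- iteration 3/4 --
    BK 19: (-15.565,-14.435) -> (3.435,-14.435) [heading=180, move]
    LT 135: heading 180 -> 315
    PU: pen up
    -- iteration 4/4 --
    BK 19: (3.435,-14.435) -> (-10,-1) [heading=315, move]
    LT 135: heading 315 -> 90
    PU: pen up
  ]
]
Final: pos=(-10,-1), heading=90, 4 segment(s) drawn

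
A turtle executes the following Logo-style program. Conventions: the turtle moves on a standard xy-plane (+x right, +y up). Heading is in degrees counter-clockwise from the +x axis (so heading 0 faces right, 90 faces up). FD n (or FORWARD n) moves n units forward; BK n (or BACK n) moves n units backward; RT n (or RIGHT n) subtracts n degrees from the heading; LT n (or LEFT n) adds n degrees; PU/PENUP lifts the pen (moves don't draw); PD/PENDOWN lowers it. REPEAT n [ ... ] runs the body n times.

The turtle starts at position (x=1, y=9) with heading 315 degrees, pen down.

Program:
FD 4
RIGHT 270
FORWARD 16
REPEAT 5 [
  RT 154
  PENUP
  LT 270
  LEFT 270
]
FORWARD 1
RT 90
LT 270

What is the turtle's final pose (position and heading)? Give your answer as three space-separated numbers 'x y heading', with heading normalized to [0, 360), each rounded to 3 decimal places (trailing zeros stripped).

Answer: 14.146 17.572 355

Derivation:
Executing turtle program step by step:
Start: pos=(1,9), heading=315, pen down
FD 4: (1,9) -> (3.828,6.172) [heading=315, draw]
RT 270: heading 315 -> 45
FD 16: (3.828,6.172) -> (15.142,17.485) [heading=45, draw]
REPEAT 5 [
  -- iteration 1/5 --
  RT 154: heading 45 -> 251
  PU: pen up
  LT 270: heading 251 -> 161
  LT 270: heading 161 -> 71
  -- iteration 2/5 --
  RT 154: heading 71 -> 277
  PU: pen up
  LT 270: heading 277 -> 187
  LT 270: heading 187 -> 97
  -- iteration 3/5 --
  RT 154: heading 97 -> 303
  PU: pen up
  LT 270: heading 303 -> 213
  LT 270: heading 213 -> 123
  -- iteration 4/5 --
  RT 154: heading 123 -> 329
  PU: pen up
  LT 270: heading 329 -> 239
  LT 270: heading 239 -> 149
  -- iteration 5/5 --
  RT 154: heading 149 -> 355
  PU: pen up
  LT 270: heading 355 -> 265
  LT 270: heading 265 -> 175
]
FD 1: (15.142,17.485) -> (14.146,17.572) [heading=175, move]
RT 90: heading 175 -> 85
LT 270: heading 85 -> 355
Final: pos=(14.146,17.572), heading=355, 2 segment(s) drawn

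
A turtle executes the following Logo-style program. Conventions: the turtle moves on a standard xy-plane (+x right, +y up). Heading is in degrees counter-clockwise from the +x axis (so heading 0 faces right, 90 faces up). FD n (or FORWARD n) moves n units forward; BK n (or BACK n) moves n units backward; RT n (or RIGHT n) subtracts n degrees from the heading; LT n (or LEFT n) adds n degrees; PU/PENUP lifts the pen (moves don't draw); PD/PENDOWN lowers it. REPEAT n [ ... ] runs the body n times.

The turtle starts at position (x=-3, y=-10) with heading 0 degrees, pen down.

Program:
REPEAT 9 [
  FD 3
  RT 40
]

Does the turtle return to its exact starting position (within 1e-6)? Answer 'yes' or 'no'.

Executing turtle program step by step:
Start: pos=(-3,-10), heading=0, pen down
REPEAT 9 [
  -- iteration 1/9 --
  FD 3: (-3,-10) -> (0,-10) [heading=0, draw]
  RT 40: heading 0 -> 320
  -- iteration 2/9 --
  FD 3: (0,-10) -> (2.298,-11.928) [heading=320, draw]
  RT 40: heading 320 -> 280
  -- iteration 3/9 --
  FD 3: (2.298,-11.928) -> (2.819,-14.883) [heading=280, draw]
  RT 40: heading 280 -> 240
  -- iteration 4/9 --
  FD 3: (2.819,-14.883) -> (1.319,-17.481) [heading=240, draw]
  RT 40: heading 240 -> 200
  -- iteration 5/9 --
  FD 3: (1.319,-17.481) -> (-1.5,-18.507) [heading=200, draw]
  RT 40: heading 200 -> 160
  -- iteration 6/9 --
  FD 3: (-1.5,-18.507) -> (-4.319,-17.481) [heading=160, draw]
  RT 40: heading 160 -> 120
  -- iteration 7/9 --
  FD 3: (-4.319,-17.481) -> (-5.819,-14.883) [heading=120, draw]
  RT 40: heading 120 -> 80
  -- iteration 8/9 --
  FD 3: (-5.819,-14.883) -> (-5.298,-11.928) [heading=80, draw]
  RT 40: heading 80 -> 40
  -- iteration 9/9 --
  FD 3: (-5.298,-11.928) -> (-3,-10) [heading=40, draw]
  RT 40: heading 40 -> 0
]
Final: pos=(-3,-10), heading=0, 9 segment(s) drawn

Start position: (-3, -10)
Final position: (-3, -10)
Distance = 0; < 1e-6 -> CLOSED

Answer: yes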